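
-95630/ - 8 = 11953 + 3/4 = 11953.75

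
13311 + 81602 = 94913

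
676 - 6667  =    -  5991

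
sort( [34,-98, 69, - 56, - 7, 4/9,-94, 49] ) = [  -  98, - 94, - 56, - 7,4/9,34, 49,69]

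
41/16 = 41/16= 2.56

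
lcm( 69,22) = 1518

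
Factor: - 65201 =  - 113^1*577^1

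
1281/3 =427 =427.00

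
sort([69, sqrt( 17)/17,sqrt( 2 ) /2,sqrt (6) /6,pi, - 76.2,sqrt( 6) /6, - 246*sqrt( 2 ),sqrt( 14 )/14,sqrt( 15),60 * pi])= [ - 246*sqrt( 2), - 76.2 , sqrt( 17 )/17, sqrt( 14 ) /14,sqrt( 6 ) /6,sqrt( 6 ) /6, sqrt(2 ) /2, pi,sqrt( 15 ),69, 60*pi]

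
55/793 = 55/793 = 0.07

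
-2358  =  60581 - 62939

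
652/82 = 326/41= 7.95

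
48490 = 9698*5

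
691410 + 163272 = 854682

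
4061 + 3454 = 7515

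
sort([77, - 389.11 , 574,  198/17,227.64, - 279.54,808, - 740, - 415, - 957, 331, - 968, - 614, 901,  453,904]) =[ - 968, - 957 ,-740, - 614, -415, - 389.11,-279.54, 198/17,77, 227.64, 331,453,574, 808, 901, 904]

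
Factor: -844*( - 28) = 2^4 * 7^1*211^1=23632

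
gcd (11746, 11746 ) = 11746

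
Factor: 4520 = 2^3*5^1*113^1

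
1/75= 1/75  =  0.01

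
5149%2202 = 745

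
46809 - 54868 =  - 8059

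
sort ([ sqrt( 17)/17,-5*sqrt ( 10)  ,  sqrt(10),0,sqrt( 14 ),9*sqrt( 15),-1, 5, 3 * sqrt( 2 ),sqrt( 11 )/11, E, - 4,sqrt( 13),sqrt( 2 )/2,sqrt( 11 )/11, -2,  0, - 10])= [ - 5*sqrt( 10), - 10, - 4, - 2,-1,0, 0,sqrt(17)/17, sqrt( 11 )/11, sqrt( 11)/11,sqrt( 2 )/2,E,sqrt( 10 ),sqrt( 13), sqrt( 14), 3*sqrt( 2 ) , 5,9*sqrt( 15)]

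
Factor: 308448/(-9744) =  - 2^1 * 3^3  *17^1*29^ ( - 1 ) =-  918/29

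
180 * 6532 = 1175760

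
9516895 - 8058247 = 1458648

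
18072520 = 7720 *2341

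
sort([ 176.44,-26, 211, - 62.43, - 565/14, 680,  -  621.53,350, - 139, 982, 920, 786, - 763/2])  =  [- 621.53,-763/2,-139,  -  62.43 , - 565/14, - 26, 176.44 , 211, 350, 680,  786, 920,  982 ] 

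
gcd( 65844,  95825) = 1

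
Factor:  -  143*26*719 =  - 2673242 = -2^1*11^1*13^2*719^1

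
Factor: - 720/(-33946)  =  2^3*3^2 * 5^1* 11^( - 1)*1543^( - 1 ) = 360/16973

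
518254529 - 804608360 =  - 286353831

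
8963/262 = 8963/262= 34.21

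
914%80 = 34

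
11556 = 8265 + 3291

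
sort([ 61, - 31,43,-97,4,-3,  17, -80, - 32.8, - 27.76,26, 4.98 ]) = [-97, - 80, - 32.8, - 31, - 27.76, - 3, 4, 4.98,17,  26,43,61 ]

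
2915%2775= 140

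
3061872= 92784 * 33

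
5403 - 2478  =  2925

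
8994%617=356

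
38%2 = 0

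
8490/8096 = 4245/4048=1.05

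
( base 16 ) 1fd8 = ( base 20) 107C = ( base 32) 7uo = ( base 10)8152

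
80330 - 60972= 19358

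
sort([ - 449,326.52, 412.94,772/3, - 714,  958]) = [ - 714 ,  -  449,772/3,326.52,412.94,958]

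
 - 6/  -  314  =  3/157   =  0.02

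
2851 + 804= 3655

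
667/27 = 24  +  19/27 = 24.70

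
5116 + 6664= 11780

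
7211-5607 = 1604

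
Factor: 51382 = 2^1 * 23^1*1117^1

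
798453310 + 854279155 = 1652732465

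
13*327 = 4251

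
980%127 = 91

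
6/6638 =3/3319 =0.00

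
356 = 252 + 104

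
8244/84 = 98 + 1/7 = 98.14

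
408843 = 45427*9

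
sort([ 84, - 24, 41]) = [ - 24 , 41, 84]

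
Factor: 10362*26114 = 2^2*3^1*11^2*157^1*1187^1 = 270593268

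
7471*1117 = 8345107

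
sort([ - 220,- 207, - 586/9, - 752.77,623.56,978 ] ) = [-752.77,-220,-207,-586/9,623.56,978] 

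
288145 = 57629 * 5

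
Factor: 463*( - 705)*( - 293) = 3^1*5^1*47^1*293^1*463^1 = 95639595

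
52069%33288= 18781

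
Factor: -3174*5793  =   - 18386982 = - 2^1 *3^2*23^2*1931^1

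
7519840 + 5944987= 13464827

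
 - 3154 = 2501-5655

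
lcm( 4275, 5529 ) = 414675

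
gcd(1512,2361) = 3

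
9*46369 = 417321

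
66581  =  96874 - 30293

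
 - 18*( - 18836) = 339048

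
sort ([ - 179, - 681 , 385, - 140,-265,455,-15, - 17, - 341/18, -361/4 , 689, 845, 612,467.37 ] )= [-681 , - 265, - 179, - 140,-361/4, - 341/18,-17,-15,385, 455, 467.37,612,689,845 ] 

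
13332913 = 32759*407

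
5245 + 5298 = 10543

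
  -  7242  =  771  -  8013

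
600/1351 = 600/1351 = 0.44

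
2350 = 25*94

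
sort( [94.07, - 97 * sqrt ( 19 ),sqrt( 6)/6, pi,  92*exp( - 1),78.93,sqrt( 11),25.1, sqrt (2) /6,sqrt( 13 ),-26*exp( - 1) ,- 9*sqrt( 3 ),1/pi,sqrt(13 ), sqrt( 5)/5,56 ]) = [ -97*sqrt( 19 ),-9*sqrt(3 ), - 26*exp ( - 1 ) , sqrt(2 )/6,  1/pi, sqrt( 6)/6, sqrt( 5)/5,pi,  sqrt( 11),sqrt( 13),sqrt( 13),  25.1 , 92*exp(  -  1 ), 56,  78.93, 94.07] 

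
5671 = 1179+4492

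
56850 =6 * 9475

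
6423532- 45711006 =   -  39287474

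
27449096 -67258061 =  - 39808965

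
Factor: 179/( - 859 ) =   -  179^1*859^(-1)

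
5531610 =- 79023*(-70) 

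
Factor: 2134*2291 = 4888994 = 2^1*11^1*29^1*79^1*97^1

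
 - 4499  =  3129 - 7628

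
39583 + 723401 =762984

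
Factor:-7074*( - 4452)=2^3 *3^4*7^1*53^1 *131^1 = 31493448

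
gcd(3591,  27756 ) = 27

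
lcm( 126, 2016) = 2016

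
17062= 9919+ 7143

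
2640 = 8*330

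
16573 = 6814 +9759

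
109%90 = 19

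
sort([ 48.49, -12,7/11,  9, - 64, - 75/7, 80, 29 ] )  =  [ - 64, - 12 ,-75/7, 7/11,9, 29,  48.49,80 ] 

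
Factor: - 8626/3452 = -2^( - 1)  *  19^1  *  227^1 * 863^( - 1) = - 4313/1726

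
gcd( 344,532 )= 4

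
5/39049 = 5/39049 = 0.00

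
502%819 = 502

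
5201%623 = 217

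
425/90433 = 425/90433 = 0.00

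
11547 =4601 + 6946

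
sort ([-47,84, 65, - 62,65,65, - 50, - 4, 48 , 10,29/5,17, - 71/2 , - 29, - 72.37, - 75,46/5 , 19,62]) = [ - 75, - 72.37, - 62,-50, - 47, - 71/2, - 29,  -  4,29/5 , 46/5,10, 17,19, 48, 62,  65,65,  65,84 ] 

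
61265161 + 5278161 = 66543322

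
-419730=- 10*41973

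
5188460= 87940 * 59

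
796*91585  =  72901660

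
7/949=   7/949 = 0.01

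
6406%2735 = 936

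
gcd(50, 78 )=2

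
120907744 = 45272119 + 75635625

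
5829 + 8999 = 14828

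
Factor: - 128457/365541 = - 42819/121847 = -3^1 * 7^1*11^ ( - 2)*19^(-1 )*53^( - 1)*2039^1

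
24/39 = 8/13  =  0.62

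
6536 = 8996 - 2460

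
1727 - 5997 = - 4270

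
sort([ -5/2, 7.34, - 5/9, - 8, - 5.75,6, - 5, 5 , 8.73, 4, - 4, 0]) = [ - 8, - 5.75, - 5,-4, - 5/2, - 5/9, 0, 4, 5, 6 , 7.34, 8.73]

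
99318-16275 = 83043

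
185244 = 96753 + 88491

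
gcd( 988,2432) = 76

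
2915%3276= 2915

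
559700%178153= 25241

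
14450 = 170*85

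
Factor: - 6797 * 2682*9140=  - 2^3*3^2 * 5^1  *7^1 * 149^1*457^1*971^1 = - 166618123560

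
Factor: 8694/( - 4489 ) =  - 2^1 * 3^3*7^1*23^1*67^(-2) 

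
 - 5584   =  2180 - 7764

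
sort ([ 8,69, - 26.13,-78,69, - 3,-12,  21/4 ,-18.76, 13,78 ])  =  [ - 78, -26.13, - 18.76,-12, -3,21/4,8,13,69,69, 78] 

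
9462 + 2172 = 11634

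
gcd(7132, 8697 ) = 1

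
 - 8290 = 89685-97975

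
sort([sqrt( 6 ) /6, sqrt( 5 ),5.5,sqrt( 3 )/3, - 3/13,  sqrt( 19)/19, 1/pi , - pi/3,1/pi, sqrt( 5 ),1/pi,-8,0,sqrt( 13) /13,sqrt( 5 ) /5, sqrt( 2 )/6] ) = [ - 8, - pi/3, - 3/13,0,sqrt(19 )/19,sqrt(2 )/6,sqrt( 13 )/13,  1/pi,1/pi , 1/pi,sqrt( 6) /6,sqrt( 5 ) /5,sqrt( 3 )/3,sqrt( 5 ),sqrt( 5 ),5.5 ]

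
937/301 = 937/301 = 3.11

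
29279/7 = 29279/7  =  4182.71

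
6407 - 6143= 264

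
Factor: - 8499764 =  -2^2*7^1*13^1*19^1*1229^1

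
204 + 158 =362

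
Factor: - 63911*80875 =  - 5168802125= -5^3*79^1 * 647^1*809^1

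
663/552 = 221/184= 1.20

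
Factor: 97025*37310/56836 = 139230875/2186 = 2^( - 1) * 5^3*7^1*41^1*1093^( - 1 )*3881^1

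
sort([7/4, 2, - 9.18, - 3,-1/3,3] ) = [ - 9.18, -3, - 1/3,7/4,2,3]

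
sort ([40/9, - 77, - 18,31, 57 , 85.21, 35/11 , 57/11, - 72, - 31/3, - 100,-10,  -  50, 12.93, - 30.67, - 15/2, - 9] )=[ - 100, - 77, - 72, - 50, - 30.67,-18 , - 31/3, - 10,-9, - 15/2,35/11,40/9 , 57/11,  12.93,31, 57, 85.21]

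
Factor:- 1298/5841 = -2^1*3^ (-2)=   - 2/9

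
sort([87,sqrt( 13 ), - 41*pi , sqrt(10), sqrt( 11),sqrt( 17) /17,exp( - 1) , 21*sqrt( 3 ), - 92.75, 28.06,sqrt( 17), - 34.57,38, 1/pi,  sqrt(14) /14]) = [ - 41*pi, - 92.75 , - 34.57,sqrt( 17 ) /17,sqrt( 14 ) /14,1/pi,exp (  -  1),sqrt(10),sqrt( 11 ), sqrt( 13 ),sqrt( 17 ),28.06,21*sqrt( 3 ),38,87] 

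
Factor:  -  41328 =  - 2^4*3^2 * 7^1*41^1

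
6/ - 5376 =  - 1/896 =- 0.00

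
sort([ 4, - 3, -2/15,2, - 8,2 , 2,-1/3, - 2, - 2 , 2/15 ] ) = [-8, - 3, - 2, - 2,  -  1/3,  -  2/15, 2/15, 2,  2, 2, 4]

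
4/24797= 4/24797 = 0.00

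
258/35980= 129/17990=0.01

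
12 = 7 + 5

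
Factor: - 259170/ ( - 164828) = 2^( - 1 )*3^1*5^1*53^1*89^( - 1)*163^1*463^(- 1) = 129585/82414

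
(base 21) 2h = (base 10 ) 59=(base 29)21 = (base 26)27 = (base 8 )73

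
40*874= 34960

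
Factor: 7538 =2^1 * 3769^1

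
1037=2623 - 1586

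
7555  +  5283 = 12838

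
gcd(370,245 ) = 5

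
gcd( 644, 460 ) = 92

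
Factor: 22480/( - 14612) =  - 2^2*5^1*13^( -1 ) = - 20/13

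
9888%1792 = 928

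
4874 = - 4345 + 9219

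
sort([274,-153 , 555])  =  [  -  153,274,555 ] 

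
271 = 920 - 649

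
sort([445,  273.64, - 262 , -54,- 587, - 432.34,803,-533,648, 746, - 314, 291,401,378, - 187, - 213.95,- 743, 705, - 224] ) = [ - 743, - 587, - 533, - 432.34, - 314 , - 262, - 224,-213.95,-187, - 54,273.64,291, 378,401, 445,648,705,746, 803 ] 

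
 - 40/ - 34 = 20/17 =1.18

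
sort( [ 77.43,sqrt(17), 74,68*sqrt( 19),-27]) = [ -27,  sqrt( 17), 74, 77.43, 68*sqrt (19 )]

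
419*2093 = 876967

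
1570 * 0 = 0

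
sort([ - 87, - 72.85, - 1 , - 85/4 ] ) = [ - 87, - 72.85, - 85/4  ,-1 ]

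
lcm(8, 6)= 24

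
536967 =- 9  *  ( - 59663)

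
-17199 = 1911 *( - 9) 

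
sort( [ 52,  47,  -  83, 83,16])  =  [ - 83, 16 , 47,52, 83] 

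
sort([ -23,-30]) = [  -  30,-23]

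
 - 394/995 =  - 1 + 601/995=- 0.40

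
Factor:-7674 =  - 2^1*3^1*1279^1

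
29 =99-70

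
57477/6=19159/2 = 9579.50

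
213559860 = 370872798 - 157312938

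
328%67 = 60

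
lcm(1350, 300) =2700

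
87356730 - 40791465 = 46565265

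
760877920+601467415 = 1362345335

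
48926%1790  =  596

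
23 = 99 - 76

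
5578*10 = 55780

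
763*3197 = 2439311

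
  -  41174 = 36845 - 78019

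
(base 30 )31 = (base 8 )133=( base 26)3d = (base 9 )111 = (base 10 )91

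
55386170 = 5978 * 9265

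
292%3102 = 292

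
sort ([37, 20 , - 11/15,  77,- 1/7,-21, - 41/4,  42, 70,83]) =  [  -  21 , - 41/4, - 11/15,  -  1/7, 20,37, 42, 70, 77,  83 ]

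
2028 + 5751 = 7779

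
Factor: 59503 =157^1*379^1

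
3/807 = 1/269 =0.00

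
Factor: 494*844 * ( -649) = -270591464 = -2^3*11^1*13^1*19^1*59^1*211^1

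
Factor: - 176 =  - 2^4 * 11^1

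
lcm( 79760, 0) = 0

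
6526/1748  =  3 + 641/874 = 3.73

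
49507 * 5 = 247535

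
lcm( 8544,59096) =709152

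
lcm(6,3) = 6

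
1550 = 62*25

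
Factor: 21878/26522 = 10939/13261 =89^(-1) * 149^(-1 ) * 10939^1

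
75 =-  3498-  - 3573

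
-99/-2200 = 9/200 = 0.04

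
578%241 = 96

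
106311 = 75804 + 30507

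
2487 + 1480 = 3967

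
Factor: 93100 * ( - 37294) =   -  3472071400 = - 2^3 * 5^2*7^2 * 19^1*29^1 * 643^1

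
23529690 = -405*( - 58098)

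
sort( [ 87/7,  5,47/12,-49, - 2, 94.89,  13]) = [ - 49, - 2, 47/12, 5, 87/7, 13, 94.89]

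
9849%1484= 945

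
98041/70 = 1400 + 41/70  =  1400.59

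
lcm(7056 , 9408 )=28224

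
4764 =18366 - 13602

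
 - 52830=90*( - 587)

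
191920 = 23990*8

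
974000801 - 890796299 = 83204502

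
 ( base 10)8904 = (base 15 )2989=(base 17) 1ddd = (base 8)21310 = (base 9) 13183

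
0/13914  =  0 = 0.00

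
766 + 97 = 863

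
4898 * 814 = 3986972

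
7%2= 1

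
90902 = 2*45451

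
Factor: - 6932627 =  - 13^1*197^1*2707^1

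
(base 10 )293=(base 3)101212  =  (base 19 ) f8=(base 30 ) 9n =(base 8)445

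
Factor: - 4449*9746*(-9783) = 424190429982 = 2^1*3^3*11^1*443^1*1087^1*1483^1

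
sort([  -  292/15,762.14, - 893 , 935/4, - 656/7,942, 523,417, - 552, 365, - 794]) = [ - 893, - 794, - 552, - 656/7, - 292/15, 935/4, 365 , 417, 523,762.14, 942]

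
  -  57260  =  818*( - 70)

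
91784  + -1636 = 90148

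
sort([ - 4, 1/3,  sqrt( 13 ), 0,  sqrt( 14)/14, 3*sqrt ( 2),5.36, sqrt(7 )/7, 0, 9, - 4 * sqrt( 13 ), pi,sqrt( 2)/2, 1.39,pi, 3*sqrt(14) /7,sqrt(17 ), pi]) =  [ - 4*sqrt(13 ),  -  4, 0,0, sqrt( 14)/14, 1/3,sqrt( 7 ) /7,sqrt(2 )/2, 1.39 , 3*sqrt(14 ) /7 , pi, pi,  pi, sqrt( 13), sqrt( 17),  3 * sqrt( 2),5.36,  9 ]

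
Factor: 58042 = 2^1*29021^1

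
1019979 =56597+963382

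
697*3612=2517564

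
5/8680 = 1/1736 = 0.00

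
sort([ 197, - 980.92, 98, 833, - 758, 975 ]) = [ - 980.92, - 758,98, 197,  833,975] 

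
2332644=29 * 80436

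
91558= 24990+66568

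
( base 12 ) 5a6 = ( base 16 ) 34E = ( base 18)2B0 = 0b1101001110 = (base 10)846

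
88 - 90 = - 2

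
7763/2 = 3881 + 1/2 = 3881.50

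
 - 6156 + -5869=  - 12025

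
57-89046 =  - 88989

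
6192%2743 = 706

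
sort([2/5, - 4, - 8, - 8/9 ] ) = [ - 8,-4,-8/9,2/5 ] 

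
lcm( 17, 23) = 391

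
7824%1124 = 1080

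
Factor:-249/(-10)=2^(  -  1)*3^1*5^( - 1)*83^1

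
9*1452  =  13068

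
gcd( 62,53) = 1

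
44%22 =0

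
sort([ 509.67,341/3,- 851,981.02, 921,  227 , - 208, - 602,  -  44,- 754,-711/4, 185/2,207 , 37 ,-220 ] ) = [ - 851, - 754,-602,- 220,-208,-711/4, - 44,37, 185/2,  341/3 , 207,227,509.67, 921, 981.02]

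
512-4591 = -4079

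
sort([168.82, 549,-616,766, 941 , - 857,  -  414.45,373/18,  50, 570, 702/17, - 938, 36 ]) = [-938,-857,- 616, - 414.45, 373/18,  36,702/17,50,  168.82, 549, 570, 766,  941]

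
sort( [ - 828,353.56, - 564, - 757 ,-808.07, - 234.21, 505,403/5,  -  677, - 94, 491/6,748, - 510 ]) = [ - 828, - 808.07, - 757,  -  677, - 564, -510, - 234.21, - 94,403/5, 491/6, 353.56,  505,748 ] 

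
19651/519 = 37 + 448/519 = 37.86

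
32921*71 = 2337391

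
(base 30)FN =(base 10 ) 473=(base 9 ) 575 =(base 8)731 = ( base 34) dv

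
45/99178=45/99178 =0.00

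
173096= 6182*28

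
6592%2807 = 978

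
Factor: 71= 71^1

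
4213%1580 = 1053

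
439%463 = 439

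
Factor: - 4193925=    -3^1*5^2*199^1*281^1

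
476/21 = 22 + 2/3 = 22.67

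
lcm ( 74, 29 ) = 2146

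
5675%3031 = 2644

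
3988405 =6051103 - 2062698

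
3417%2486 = 931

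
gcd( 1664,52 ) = 52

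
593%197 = 2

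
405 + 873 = 1278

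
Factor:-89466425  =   - 5^2*3578657^1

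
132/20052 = 11/1671= 0.01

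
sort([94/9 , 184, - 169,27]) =[ - 169, 94/9,27,  184 ]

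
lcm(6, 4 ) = 12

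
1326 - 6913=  - 5587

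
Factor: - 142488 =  - 2^3*3^2*1979^1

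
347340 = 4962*70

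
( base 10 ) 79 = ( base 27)2P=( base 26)31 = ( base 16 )4F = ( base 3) 2221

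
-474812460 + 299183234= - 175629226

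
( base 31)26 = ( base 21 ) 35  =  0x44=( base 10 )68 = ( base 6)152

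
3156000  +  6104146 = 9260146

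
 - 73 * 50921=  - 3717233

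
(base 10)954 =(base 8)1672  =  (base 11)798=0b1110111010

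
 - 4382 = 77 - 4459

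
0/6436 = 0 = 0.00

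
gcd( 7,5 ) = 1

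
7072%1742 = 104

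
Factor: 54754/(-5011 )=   - 2^1 * 7^1  *3911^1*5011^( -1)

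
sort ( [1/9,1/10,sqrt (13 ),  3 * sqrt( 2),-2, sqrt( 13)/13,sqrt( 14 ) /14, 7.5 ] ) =[ - 2, 1/10,1/9,sqrt( 14) /14,sqrt( 13 )/13,sqrt(13 )  ,  3*sqrt(2 ),  7.5 ] 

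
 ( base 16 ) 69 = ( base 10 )105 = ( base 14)77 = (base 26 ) 41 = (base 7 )210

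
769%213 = 130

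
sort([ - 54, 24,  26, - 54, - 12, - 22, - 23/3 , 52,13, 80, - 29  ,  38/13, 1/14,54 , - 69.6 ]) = [ - 69.6, - 54, - 54 , - 29, - 22, - 12, - 23/3, 1/14, 38/13, 13, 24, 26,52,54,  80 ]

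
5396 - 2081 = 3315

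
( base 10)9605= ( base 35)7tf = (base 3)111011202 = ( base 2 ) 10010110000101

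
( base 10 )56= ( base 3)2002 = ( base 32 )1O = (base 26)24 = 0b111000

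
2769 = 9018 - 6249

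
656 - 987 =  - 331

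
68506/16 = 4281 + 5/8 = 4281.62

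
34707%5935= 5032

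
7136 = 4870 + 2266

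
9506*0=0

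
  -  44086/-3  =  44086/3 =14695.33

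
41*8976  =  368016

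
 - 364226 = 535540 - 899766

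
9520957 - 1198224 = 8322733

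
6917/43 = 6917/43 = 160.86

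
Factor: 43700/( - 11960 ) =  - 95/26  =  - 2^( - 1 )*5^1 * 13^( - 1)*19^1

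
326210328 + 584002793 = 910213121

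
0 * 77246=0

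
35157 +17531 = 52688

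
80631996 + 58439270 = 139071266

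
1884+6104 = 7988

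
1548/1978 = 18/23= 0.78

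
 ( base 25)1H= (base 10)42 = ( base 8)52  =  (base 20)22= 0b101010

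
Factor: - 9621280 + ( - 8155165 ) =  - 17776445 = - 5^1*107^1*149^1*223^1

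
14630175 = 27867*525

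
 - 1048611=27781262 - 28829873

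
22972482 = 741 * 31002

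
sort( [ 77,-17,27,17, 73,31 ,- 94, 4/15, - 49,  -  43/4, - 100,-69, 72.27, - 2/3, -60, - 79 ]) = [-100,  -  94,-79, - 69, - 60, - 49, - 17,-43/4, - 2/3, 4/15, 17, 27,31,72.27, 73, 77]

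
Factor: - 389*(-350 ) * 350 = 47652500 = 2^2*5^4*7^2*389^1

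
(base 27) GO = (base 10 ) 456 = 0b111001000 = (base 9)556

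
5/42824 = 5/42824 = 0.00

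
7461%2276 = 633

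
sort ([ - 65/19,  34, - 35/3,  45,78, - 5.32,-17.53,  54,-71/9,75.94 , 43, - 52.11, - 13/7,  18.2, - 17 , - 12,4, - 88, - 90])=[ - 90, - 88, - 52.11, - 17.53, - 17, - 12, - 35/3,-71/9, - 5.32, - 65/19, - 13/7,4,18.2,  34,43, 45 , 54 , 75.94,78 ] 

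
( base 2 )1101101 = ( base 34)37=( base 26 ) 45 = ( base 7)214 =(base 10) 109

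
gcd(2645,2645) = 2645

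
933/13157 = 933/13157 = 0.07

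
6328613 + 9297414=15626027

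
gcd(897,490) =1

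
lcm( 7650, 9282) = 696150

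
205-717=  -  512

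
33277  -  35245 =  - 1968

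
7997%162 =59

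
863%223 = 194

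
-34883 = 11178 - 46061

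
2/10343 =2/10343 = 0.00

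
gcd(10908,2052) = 108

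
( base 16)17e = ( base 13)235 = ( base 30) cm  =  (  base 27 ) E4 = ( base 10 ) 382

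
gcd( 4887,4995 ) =27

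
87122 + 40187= 127309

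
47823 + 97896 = 145719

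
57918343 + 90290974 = 148209317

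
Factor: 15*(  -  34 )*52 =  - 2^3*3^1* 5^1*13^1*17^1 = - 26520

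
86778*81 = 7029018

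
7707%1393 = 742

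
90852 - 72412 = 18440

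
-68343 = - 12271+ - 56072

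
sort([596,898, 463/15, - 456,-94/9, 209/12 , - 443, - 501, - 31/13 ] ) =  [ -501, - 456, - 443 , - 94/9,- 31/13, 209/12, 463/15, 596, 898 ]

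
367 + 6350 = 6717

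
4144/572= 7 + 35/143= 7.24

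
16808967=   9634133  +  7174834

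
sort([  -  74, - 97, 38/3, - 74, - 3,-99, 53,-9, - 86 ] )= [-99, - 97,-86, - 74,-74,-9,-3, 38/3,53 ] 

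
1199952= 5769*208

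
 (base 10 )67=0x43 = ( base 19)3a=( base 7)124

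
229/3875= 229/3875 = 0.06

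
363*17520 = 6359760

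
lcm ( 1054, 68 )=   2108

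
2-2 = 0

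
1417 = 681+736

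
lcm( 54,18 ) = 54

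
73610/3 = 24536 + 2/3 =24536.67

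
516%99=21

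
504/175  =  72/25 = 2.88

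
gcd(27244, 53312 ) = 196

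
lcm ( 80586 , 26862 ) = 80586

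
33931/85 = 399 + 16/85 = 399.19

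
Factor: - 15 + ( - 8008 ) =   -  8023 = - 71^1 * 113^1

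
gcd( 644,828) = 92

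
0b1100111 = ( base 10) 103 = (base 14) 75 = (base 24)47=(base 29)3G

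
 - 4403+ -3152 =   -  7555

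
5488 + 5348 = 10836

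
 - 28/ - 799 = 28/799 =0.04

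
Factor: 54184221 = 3^4*7^1*13^1*7351^1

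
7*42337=296359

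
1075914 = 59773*18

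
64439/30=2147+29/30 =2147.97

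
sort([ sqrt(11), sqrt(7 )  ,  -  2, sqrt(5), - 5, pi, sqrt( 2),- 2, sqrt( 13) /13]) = [ - 5,-2, - 2, sqrt(13)/13, sqrt(2),sqrt(5 ), sqrt(  7),pi , sqrt( 11)]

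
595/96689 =595/96689=0.01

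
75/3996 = 25/1332  =  0.02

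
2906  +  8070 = 10976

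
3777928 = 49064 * 77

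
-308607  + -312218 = - 620825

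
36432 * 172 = 6266304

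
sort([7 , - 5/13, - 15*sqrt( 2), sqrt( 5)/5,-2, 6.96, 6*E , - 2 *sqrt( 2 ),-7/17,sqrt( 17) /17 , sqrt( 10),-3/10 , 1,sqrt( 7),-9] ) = [- 15*sqrt ( 2), - 9,- 2*sqrt(2 ) , - 2,  -  7/17, - 5/13, - 3/10,sqrt( 17 ) /17,sqrt( 5 ) /5, 1,sqrt( 7),sqrt( 10),  6.96 , 7,6*E]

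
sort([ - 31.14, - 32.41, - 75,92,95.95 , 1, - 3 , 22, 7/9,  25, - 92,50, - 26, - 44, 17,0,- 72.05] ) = [ - 92, - 75, - 72.05,-44, - 32.41 , - 31.14, - 26, - 3,  0, 7/9, 1, 17,22, 25,50,92, 95.95]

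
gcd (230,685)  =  5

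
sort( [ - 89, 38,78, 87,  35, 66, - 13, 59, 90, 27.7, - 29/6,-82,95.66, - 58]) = [ - 89, - 82, - 58,-13, - 29/6, 27.7, 35,38, 59,66, 78,  87, 90,  95.66 ]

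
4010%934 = 274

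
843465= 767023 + 76442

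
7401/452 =7401/452 = 16.37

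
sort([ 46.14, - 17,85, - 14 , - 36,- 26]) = [ - 36, - 26,- 17, - 14, 46.14, 85]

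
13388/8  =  1673  +  1/2=1673.50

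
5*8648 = 43240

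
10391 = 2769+7622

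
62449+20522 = 82971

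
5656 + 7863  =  13519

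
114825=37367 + 77458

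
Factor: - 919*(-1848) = 2^3*3^1*7^1 * 11^1*919^1 = 1698312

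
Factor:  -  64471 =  - 11^1 * 5861^1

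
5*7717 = 38585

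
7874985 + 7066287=14941272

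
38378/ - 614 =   -  19189/307=-62.50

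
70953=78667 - 7714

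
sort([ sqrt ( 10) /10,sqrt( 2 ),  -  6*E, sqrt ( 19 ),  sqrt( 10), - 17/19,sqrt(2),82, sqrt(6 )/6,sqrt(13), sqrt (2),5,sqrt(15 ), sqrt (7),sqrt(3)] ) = [ - 6 * E, - 17/19,  sqrt (10) /10,sqrt( 6 )/6, sqrt (2 ), sqrt(2 ), sqrt (2 ),sqrt(3 ),sqrt( 7 ),sqrt( 10),sqrt(13 ),sqrt(15 ),sqrt(19 ), 5,82]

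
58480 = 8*7310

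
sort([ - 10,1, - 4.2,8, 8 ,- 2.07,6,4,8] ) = [ - 10,-4.2,  -  2.07 , 1  ,  4,  6,8,8 , 8]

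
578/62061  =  578/62061 = 0.01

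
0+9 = 9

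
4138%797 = 153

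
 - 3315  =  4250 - 7565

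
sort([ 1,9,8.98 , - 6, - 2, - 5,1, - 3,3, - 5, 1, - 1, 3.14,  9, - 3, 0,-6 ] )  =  [ - 6, - 6, -5, - 5, - 3, - 3, - 2, - 1,0,  1,  1,1, 3, 3.14, 8.98 , 9  ,  9 ]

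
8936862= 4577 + 8932285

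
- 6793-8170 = -14963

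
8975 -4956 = 4019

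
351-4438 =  - 4087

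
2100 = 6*350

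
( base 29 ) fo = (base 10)459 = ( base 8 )713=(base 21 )10i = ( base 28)gb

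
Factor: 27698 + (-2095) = 25603 =25603^1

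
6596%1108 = 1056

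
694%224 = 22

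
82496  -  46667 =35829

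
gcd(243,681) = 3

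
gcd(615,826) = 1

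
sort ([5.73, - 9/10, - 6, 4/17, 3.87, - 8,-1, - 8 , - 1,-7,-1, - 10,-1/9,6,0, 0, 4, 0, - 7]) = [ - 10, - 8 , - 8,-7, - 7, - 6, - 1, - 1 ,  -  1, - 9/10, - 1/9, 0  ,  0,0 , 4/17, 3.87, 4,5.73, 6]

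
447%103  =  35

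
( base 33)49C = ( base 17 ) g27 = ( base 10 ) 4665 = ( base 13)217b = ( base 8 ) 11071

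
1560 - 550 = 1010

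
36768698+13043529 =49812227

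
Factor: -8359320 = -2^3*3^1*5^1 *69661^1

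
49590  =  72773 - 23183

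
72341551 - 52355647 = 19985904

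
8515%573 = 493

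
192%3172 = 192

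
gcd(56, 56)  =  56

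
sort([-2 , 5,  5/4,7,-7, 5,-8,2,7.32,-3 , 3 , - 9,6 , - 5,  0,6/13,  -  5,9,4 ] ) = [-9, - 8, - 7,-5 , - 5, - 3,- 2, 0 , 6/13,5/4,2,3, 4,5, 5, 6,7 , 7.32 , 9]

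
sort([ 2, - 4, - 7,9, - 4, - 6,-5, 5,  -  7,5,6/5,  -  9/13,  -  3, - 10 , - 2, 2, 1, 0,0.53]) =[ - 10, - 7, - 7 , - 6, - 5 ,  -  4,-4,  -  3, - 2, - 9/13, 0,0.53,1,6/5,  2,2, 5, 5,9]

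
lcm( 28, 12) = 84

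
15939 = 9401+6538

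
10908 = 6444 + 4464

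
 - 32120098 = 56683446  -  88803544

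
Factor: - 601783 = - 7^1* 13^1*17^1*389^1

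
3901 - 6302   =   - 2401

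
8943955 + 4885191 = 13829146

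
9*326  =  2934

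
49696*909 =45173664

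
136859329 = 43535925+93323404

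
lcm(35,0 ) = 0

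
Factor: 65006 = 2^1 * 32503^1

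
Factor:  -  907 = - 907^1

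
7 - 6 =1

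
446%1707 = 446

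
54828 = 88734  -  33906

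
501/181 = 501/181 = 2.77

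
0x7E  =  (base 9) 150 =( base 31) 42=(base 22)5G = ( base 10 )126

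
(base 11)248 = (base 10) 294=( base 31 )9f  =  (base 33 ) 8U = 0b100100110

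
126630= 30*4221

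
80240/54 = 1485 + 25/27 = 1485.93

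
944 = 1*944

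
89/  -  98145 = -89/98145  =  - 0.00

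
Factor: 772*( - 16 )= -12352  =  - 2^6*193^1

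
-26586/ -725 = 36 + 486/725= 36.67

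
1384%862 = 522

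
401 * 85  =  34085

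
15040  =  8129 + 6911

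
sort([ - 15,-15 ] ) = [-15, - 15]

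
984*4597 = 4523448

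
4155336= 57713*72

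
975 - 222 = 753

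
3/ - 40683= - 1/13561 = -0.00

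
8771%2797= 380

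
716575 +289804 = 1006379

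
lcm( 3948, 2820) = 19740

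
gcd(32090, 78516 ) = 2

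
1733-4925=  - 3192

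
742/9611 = 106/1373=0.08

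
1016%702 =314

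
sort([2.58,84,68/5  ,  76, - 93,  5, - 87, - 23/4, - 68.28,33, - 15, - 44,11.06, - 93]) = [ - 93, - 93,-87, - 68.28,-44, - 15,  -  23/4,2.58,5, 11.06,68/5,  33, 76,84]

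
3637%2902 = 735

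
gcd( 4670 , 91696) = 2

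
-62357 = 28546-90903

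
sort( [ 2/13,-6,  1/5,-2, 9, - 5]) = [-6,  -  5, - 2, 2/13,1/5 , 9 ]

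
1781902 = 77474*23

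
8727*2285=19941195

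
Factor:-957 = -3^1 * 11^1*29^1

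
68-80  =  -12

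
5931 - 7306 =  -  1375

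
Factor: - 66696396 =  - 2^2*3^1*13^1*427541^1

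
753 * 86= 64758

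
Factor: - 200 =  - 2^3 * 5^2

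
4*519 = 2076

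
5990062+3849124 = 9839186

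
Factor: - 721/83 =-7^1*83^(  -  1 )*103^1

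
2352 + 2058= 4410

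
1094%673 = 421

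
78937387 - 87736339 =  - 8798952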